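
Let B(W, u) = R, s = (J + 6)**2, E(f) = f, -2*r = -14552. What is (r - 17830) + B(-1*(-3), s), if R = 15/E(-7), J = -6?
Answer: -73893/7 ≈ -10556.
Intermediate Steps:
r = 7276 (r = -1/2*(-14552) = 7276)
R = -15/7 (R = 15/(-7) = 15*(-1/7) = -15/7 ≈ -2.1429)
s = 0 (s = (-6 + 6)**2 = 0**2 = 0)
B(W, u) = -15/7
(r - 17830) + B(-1*(-3), s) = (7276 - 17830) - 15/7 = -10554 - 15/7 = -73893/7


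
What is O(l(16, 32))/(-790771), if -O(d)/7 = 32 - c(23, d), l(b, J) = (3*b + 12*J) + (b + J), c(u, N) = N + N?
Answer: -6496/790771 ≈ -0.0082148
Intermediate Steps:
c(u, N) = 2*N
l(b, J) = 4*b + 13*J (l(b, J) = (3*b + 12*J) + (J + b) = 4*b + 13*J)
O(d) = -224 + 14*d (O(d) = -7*(32 - 2*d) = -224 + 14*d)
O(l(16, 32))/(-790771) = (-224 + 14*(4*16 + 13*32))/(-790771) = (-224 + 14*(64 + 416))*(-1/790771) = (-224 + 14*480)*(-1/790771) = (-224 + 6720)*(-1/790771) = 6496*(-1/790771) = -6496/790771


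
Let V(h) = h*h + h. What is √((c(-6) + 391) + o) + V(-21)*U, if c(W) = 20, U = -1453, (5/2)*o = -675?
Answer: -610260 + √141 ≈ -6.1025e+5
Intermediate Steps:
o = -270 (o = (⅖)*(-675) = -270)
V(h) = h + h² (V(h) = h² + h = h + h²)
√((c(-6) + 391) + o) + V(-21)*U = √((20 + 391) - 270) - 21*(1 - 21)*(-1453) = √(411 - 270) - 21*(-20)*(-1453) = √141 + 420*(-1453) = √141 - 610260 = -610260 + √141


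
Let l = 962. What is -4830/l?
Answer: -2415/481 ≈ -5.0208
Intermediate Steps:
-4830/l = -4830/962 = -4830*1/962 = -2415/481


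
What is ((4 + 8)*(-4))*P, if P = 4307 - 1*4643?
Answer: 16128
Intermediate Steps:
P = -336 (P = 4307 - 4643 = -336)
((4 + 8)*(-4))*P = ((4 + 8)*(-4))*(-336) = (12*(-4))*(-336) = -48*(-336) = 16128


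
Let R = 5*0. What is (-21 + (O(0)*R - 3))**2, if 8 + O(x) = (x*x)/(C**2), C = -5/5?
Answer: 576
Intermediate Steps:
R = 0
C = -1 (C = -5*1/5 = -1)
O(x) = -8 + x**2 (O(x) = -8 + (x*x)/((-1)**2) = -8 + x**2/1 = -8 + x**2*1 = -8 + x**2)
(-21 + (O(0)*R - 3))**2 = (-21 + ((-8 + 0**2)*0 - 3))**2 = (-21 + ((-8 + 0)*0 - 3))**2 = (-21 + (-8*0 - 3))**2 = (-21 + (0 - 3))**2 = (-21 - 3)**2 = (-24)**2 = 576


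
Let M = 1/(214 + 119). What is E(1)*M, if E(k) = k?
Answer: 1/333 ≈ 0.0030030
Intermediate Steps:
M = 1/333 ≈ 0.0030030
E(1)*M = 1*(1/333) = 1/333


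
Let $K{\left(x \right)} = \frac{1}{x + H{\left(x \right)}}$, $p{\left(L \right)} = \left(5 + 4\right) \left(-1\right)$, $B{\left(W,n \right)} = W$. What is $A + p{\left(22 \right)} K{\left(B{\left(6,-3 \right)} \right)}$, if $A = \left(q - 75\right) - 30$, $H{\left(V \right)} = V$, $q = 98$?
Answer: $- \frac{31}{4} \approx -7.75$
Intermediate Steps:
$p{\left(L \right)} = -9$ ($p{\left(L \right)} = 9 \left(-1\right) = -9$)
$A = -7$ ($A = \left(98 - 75\right) - 30 = 23 - 30 = -7$)
$K{\left(x \right)} = \frac{1}{2 x}$ ($K{\left(x \right)} = \frac{1}{x + x} = \frac{1}{2 x}$)
$A + p{\left(22 \right)} K{\left(B{\left(6,-3 \right)} \right)} = -7 - 9 \frac{1}{2 \cdot 6} = -7 - 9 \cdot \frac{1}{2} \cdot \frac{1}{6} = -7 - \frac{3}{4} = - \frac{31}{4}$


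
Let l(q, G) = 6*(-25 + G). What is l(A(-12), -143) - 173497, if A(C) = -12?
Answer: -174505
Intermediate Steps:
l(q, G) = -150 + 6*G
l(A(-12), -143) - 173497 = (-150 + 6*(-143)) - 173497 = (-150 - 858) - 173497 = -1008 - 173497 = -174505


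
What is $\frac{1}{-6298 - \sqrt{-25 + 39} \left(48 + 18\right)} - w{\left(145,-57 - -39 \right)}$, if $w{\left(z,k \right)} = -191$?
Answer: $\frac{3782161661}{19801910} + \frac{33 \sqrt{14}}{19801910} \approx 191.0$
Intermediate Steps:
$\frac{1}{-6298 - \sqrt{-25 + 39} \left(48 + 18\right)} - w{\left(145,-57 - -39 \right)} = \frac{1}{-6298 - \sqrt{-25 + 39} \left(48 + 18\right)} - -191 = \frac{1}{-6298 - \sqrt{14} \cdot 66} + 191 = \frac{1}{-6298 - 66 \sqrt{14}} + 191 = 191 + \frac{1}{-6298 - 66 \sqrt{14}}$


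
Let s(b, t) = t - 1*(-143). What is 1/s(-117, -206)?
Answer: -1/63 ≈ -0.015873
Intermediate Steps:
s(b, t) = 143 + t (s(b, t) = t + 143 = 143 + t)
1/s(-117, -206) = 1/(143 - 206) = 1/(-63) = -1/63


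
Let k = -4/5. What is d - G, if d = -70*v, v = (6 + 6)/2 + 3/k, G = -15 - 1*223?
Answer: 161/2 ≈ 80.500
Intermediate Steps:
G = -238 (G = -15 - 223 = -238)
k = -⅘ (k = -4*⅕ = -⅘ ≈ -0.80000)
v = 9/4 (v = (6 + 6)/2 + 3/(-⅘) = 12*(½) + 3*(-5/4) = 6 - 15/4 = 9/4 ≈ 2.2500)
d = -315/2 (d = -70*9/4 = -315/2 ≈ -157.50)
d - G = -315/2 - 1*(-238) = -315/2 + 238 = 161/2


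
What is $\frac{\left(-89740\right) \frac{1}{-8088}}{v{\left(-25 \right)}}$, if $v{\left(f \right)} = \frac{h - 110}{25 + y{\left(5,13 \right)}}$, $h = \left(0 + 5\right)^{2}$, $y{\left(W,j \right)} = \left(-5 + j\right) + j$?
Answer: $- \frac{103201}{17187} \approx -6.0046$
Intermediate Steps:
$y{\left(W,j \right)} = -5 + 2 j$
$h = 25$ ($h = 5^{2} = 25$)
$v{\left(f \right)} = - \frac{85}{46}$ ($v{\left(f \right)} = \frac{25 - 110}{25 + \left(-5 + 2 \cdot 13\right)} = \frac{25 - 110}{25 + \left(-5 + 26\right)} = - \frac{85}{25 + 21} = - \frac{85}{46}$)
$\frac{\left(-89740\right) \frac{1}{-8088}}{v{\left(-25 \right)}} = \frac{\left(-89740\right) \frac{1}{-8088}}{- \frac{85}{46}} = \left(-89740\right) \left(- \frac{1}{8088}\right) \left(- \frac{46}{85}\right) = \frac{22435}{2022} \left(- \frac{46}{85}\right) = - \frac{103201}{17187}$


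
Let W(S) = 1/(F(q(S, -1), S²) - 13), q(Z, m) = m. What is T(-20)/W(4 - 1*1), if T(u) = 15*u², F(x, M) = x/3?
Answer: -80000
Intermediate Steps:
F(x, M) = x/3 (F(x, M) = x*(⅓) = x/3)
W(S) = -3/40 (W(S) = 1/((⅓)*(-1) - 13) = 1/(-⅓ - 13) = 1/(-40/3) = -3/40)
T(-20)/W(4 - 1*1) = (15*(-20)²)/(-3/40) = (15*400)*(-40/3) = 6000*(-40/3) = -80000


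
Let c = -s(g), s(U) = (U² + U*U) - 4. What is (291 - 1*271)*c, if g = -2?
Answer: -80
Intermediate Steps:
s(U) = -4 + 2*U² (s(U) = (U² + U²) - 4 = 2*U² - 4 = -4 + 2*U²)
c = -4 (c = -(-4 + 2*(-2)²) = -(-4 + 2*4) = -(-4 + 8) = -1*4 = -4)
(291 - 1*271)*c = (291 - 1*271)*(-4) = (291 - 271)*(-4) = 20*(-4) = -80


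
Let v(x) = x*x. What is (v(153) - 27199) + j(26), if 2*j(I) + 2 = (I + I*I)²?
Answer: 242611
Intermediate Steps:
v(x) = x²
j(I) = -1 + (I + I²)²/2 (j(I) = -1 + (I + I*I)²/2 = -1 + (I + I²)²/2)
(v(153) - 27199) + j(26) = (153² - 27199) + (-1 + (½)*26²*(1 + 26)²) = (23409 - 27199) + (-1 + (½)*676*27²) = -3790 + (-1 + (½)*676*729) = -3790 + (-1 + 246402) = -3790 + 246401 = 242611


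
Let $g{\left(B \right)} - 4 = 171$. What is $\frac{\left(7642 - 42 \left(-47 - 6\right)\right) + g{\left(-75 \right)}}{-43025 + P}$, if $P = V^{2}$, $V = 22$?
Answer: $- \frac{10043}{42541} \approx -0.23608$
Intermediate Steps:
$P = 484$ ($P = 22^{2} = 484$)
$g{\left(B \right)} = 175$ ($g{\left(B \right)} = 4 + 171 = 175$)
$\frac{\left(7642 - 42 \left(-47 - 6\right)\right) + g{\left(-75 \right)}}{-43025 + P} = \frac{\left(7642 - 42 \left(-47 - 6\right)\right) + 175}{-43025 + 484} = \frac{\left(7642 - -2226\right) + 175}{-42541} = \left(\left(7642 + 2226\right) + 175\right) \left(- \frac{1}{42541}\right) = \left(9868 + 175\right) \left(- \frac{1}{42541}\right) = 10043 \left(- \frac{1}{42541}\right) = - \frac{10043}{42541}$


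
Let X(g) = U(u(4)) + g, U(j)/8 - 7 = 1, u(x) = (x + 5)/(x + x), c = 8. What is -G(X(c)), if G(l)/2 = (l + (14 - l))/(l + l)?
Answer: -7/36 ≈ -0.19444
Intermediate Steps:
u(x) = (5 + x)/(2*x) (u(x) = (5 + x)/((2*x)) = (5 + x)*(1/(2*x)) = (5 + x)/(2*x))
U(j) = 64 (U(j) = 56 + 8*1 = 56 + 8 = 64)
X(g) = 64 + g
G(l) = 14/l (G(l) = 2*((l + (14 - l))/(l + l)) = 2*(14/((2*l))) = 2*(14*(1/(2*l))) = 2*(7/l) = 14/l)
-G(X(c)) = -14/(64 + 8) = -14/72 = -1*7/36 = -7/36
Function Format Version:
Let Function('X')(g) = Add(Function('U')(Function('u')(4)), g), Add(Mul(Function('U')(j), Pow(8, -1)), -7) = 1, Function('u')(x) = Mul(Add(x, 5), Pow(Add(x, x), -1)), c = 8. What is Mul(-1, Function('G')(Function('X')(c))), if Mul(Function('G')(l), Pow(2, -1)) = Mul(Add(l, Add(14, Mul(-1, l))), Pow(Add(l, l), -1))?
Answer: Rational(-7, 36) ≈ -0.19444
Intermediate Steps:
Function('u')(x) = Mul(Rational(1, 2), Pow(x, -1), Add(5, x)) (Function('u')(x) = Mul(Add(5, x), Pow(Mul(2, x), -1)) = Mul(Add(5, x), Mul(Rational(1, 2), Pow(x, -1))) = Mul(Rational(1, 2), Pow(x, -1), Add(5, x)))
Function('U')(j) = 64 (Function('U')(j) = Add(56, Mul(8, 1)) = Add(56, 8) = 64)
Function('X')(g) = Add(64, g)
Function('G')(l) = Mul(14, Pow(l, -1)) (Function('G')(l) = Mul(2, Mul(Add(l, Add(14, Mul(-1, l))), Pow(Add(l, l), -1))) = Mul(2, Mul(14, Pow(Mul(2, l), -1))) = Mul(2, Mul(14, Mul(Rational(1, 2), Pow(l, -1)))) = Mul(2, Mul(7, Pow(l, -1))) = Mul(14, Pow(l, -1)))
Mul(-1, Function('G')(Function('X')(c))) = Mul(-1, Mul(14, Pow(Add(64, 8), -1))) = Mul(-1, Mul(14, Pow(72, -1))) = Mul(-1, Mul(14, Rational(1, 72))) = Mul(-1, Rational(7, 36)) = Rational(-7, 36)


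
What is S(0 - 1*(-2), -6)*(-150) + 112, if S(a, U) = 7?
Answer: -938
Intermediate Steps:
S(0 - 1*(-2), -6)*(-150) + 112 = 7*(-150) + 112 = -1050 + 112 = -938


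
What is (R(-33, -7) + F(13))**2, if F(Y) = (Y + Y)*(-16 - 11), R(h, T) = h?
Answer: 540225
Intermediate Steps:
F(Y) = -54*Y (F(Y) = (2*Y)*(-27) = -54*Y)
(R(-33, -7) + F(13))**2 = (-33 - 54*13)**2 = (-33 - 702)**2 = (-735)**2 = 540225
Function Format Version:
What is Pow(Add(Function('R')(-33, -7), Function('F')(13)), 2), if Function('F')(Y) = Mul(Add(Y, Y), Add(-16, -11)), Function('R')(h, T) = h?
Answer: 540225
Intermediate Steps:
Function('F')(Y) = Mul(-54, Y) (Function('F')(Y) = Mul(Mul(2, Y), -27) = Mul(-54, Y))
Pow(Add(Function('R')(-33, -7), Function('F')(13)), 2) = Pow(Add(-33, Mul(-54, 13)), 2) = Pow(Add(-33, -702), 2) = Pow(-735, 2) = 540225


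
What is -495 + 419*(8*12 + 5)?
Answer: 41824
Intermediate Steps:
-495 + 419*(8*12 + 5) = -495 + 419*(96 + 5) = -495 + 419*101 = -495 + 42319 = 41824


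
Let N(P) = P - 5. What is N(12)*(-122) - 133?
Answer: -987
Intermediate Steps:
N(P) = -5 + P
N(12)*(-122) - 133 = (-5 + 12)*(-122) - 133 = 7*(-122) - 133 = -854 - 133 = -987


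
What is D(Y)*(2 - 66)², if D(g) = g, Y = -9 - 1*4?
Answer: -53248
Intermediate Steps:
Y = -13 (Y = -9 - 4 = -13)
D(Y)*(2 - 66)² = -13*(2 - 66)² = -13*(-64)² = -13*4096 = -53248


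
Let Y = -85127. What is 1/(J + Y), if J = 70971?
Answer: -1/14156 ≈ -7.0641e-5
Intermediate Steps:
1/(J + Y) = 1/(70971 - 85127) = 1/(-14156) = -1/14156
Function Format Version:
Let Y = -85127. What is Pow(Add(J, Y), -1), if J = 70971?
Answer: Rational(-1, 14156) ≈ -7.0641e-5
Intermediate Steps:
Pow(Add(J, Y), -1) = Pow(Add(70971, -85127), -1) = Pow(-14156, -1) = Rational(-1, 14156)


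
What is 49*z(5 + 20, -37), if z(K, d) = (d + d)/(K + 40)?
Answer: -3626/65 ≈ -55.785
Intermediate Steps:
z(K, d) = 2*d/(40 + K) (z(K, d) = (2*d)/(40 + K) = 2*d/(40 + K))
49*z(5 + 20, -37) = 49*(2*(-37)/(40 + (5 + 20))) = 49*(2*(-37)/(40 + 25)) = 49*(2*(-37)/65) = 49*(2*(-37)*(1/65)) = 49*(-74/65) = -3626/65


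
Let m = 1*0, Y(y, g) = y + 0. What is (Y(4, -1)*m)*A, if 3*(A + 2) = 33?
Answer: 0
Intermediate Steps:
Y(y, g) = y
A = 9 (A = -2 + (⅓)*33 = -2 + 11 = 9)
m = 0
(Y(4, -1)*m)*A = (4*0)*9 = 0*9 = 0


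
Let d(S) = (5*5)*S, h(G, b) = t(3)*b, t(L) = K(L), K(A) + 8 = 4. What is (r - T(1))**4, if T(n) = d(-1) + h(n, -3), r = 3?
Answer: 65536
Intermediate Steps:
K(A) = -4 (K(A) = -8 + 4 = -4)
t(L) = -4
h(G, b) = -4*b
d(S) = 25*S
T(n) = -13 (T(n) = 25*(-1) - 4*(-3) = -25 + 12 = -13)
(r - T(1))**4 = (3 - 1*(-13))**4 = (3 + 13)**4 = 16**4 = 65536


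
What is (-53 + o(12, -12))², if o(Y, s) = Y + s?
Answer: 2809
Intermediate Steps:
(-53 + o(12, -12))² = (-53 + (12 - 12))² = (-53 + 0)² = (-53)² = 2809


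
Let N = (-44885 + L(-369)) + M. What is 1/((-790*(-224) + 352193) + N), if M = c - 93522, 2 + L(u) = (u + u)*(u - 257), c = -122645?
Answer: 1/730087 ≈ 1.3697e-6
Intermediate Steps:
L(u) = -2 + 2*u*(-257 + u) (L(u) = -2 + (u + u)*(u - 257) = -2 + (2*u)*(-257 + u) = -2 + 2*u*(-257 + u))
M = -216167 (M = -122645 - 93522 = -216167)
N = 200934 (N = (-44885 + (-2 - 514*(-369) + 2*(-369)**2)) - 216167 = (-44885 + (-2 + 189666 + 2*136161)) - 216167 = (-44885 + (-2 + 189666 + 272322)) - 216167 = (-44885 + 461986) - 216167 = 417101 - 216167 = 200934)
1/((-790*(-224) + 352193) + N) = 1/((-790*(-224) + 352193) + 200934) = 1/((176960 + 352193) + 200934) = 1/(529153 + 200934) = 1/730087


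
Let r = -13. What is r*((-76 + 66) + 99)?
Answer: -1157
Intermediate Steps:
r*((-76 + 66) + 99) = -13*((-76 + 66) + 99) = -13*(-10 + 99) = -13*89 = -1157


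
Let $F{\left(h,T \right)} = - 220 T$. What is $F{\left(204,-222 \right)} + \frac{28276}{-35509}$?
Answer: $\frac{1734231284}{35509} \approx 48839.0$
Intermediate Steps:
$F{\left(204,-222 \right)} + \frac{28276}{-35509} = \left(-220\right) \left(-222\right) + \frac{28276}{-35509} = 48840 + 28276 \left(- \frac{1}{35509}\right) = 48840 - \frac{28276}{35509} = \frac{1734231284}{35509}$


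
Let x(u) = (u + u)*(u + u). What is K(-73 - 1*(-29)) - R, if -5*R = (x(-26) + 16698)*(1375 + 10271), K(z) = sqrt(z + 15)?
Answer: 225955692/5 + I*sqrt(29) ≈ 4.5191e+7 + 5.3852*I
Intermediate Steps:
x(u) = 4*u**2 (x(u) = (2*u)*(2*u) = 4*u**2)
K(z) = sqrt(15 + z)
R = -225955692/5 (R = -(4*(-26)**2 + 16698)*(1375 + 10271)/5 = -(4*676 + 16698)*11646/5 = -(2704 + 16698)*11646/5 = -19402*11646/5 = -1/5*225955692 = -225955692/5 ≈ -4.5191e+7)
K(-73 - 1*(-29)) - R = sqrt(15 + (-73 - 1*(-29))) - 1*(-225955692/5) = sqrt(15 + (-73 + 29)) + 225955692/5 = sqrt(15 - 44) + 225955692/5 = sqrt(-29) + 225955692/5 = I*sqrt(29) + 225955692/5 = 225955692/5 + I*sqrt(29)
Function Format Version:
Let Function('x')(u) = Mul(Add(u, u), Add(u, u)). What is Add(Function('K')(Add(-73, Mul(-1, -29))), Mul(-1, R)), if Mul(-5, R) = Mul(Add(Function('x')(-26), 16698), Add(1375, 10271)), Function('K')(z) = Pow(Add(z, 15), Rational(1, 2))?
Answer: Add(Rational(225955692, 5), Mul(I, Pow(29, Rational(1, 2)))) ≈ Add(4.5191e+7, Mul(5.3852, I))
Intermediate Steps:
Function('x')(u) = Mul(4, Pow(u, 2)) (Function('x')(u) = Mul(Mul(2, u), Mul(2, u)) = Mul(4, Pow(u, 2)))
Function('K')(z) = Pow(Add(15, z), Rational(1, 2))
R = Rational(-225955692, 5) (R = Mul(Rational(-1, 5), Mul(Add(Mul(4, Pow(-26, 2)), 16698), Add(1375, 10271))) = Mul(Rational(-1, 5), Mul(Add(Mul(4, 676), 16698), 11646)) = Mul(Rational(-1, 5), Mul(Add(2704, 16698), 11646)) = Mul(Rational(-1, 5), Mul(19402, 11646)) = Mul(Rational(-1, 5), 225955692) = Rational(-225955692, 5) ≈ -4.5191e+7)
Add(Function('K')(Add(-73, Mul(-1, -29))), Mul(-1, R)) = Add(Pow(Add(15, Add(-73, Mul(-1, -29))), Rational(1, 2)), Mul(-1, Rational(-225955692, 5))) = Add(Pow(Add(15, Add(-73, 29)), Rational(1, 2)), Rational(225955692, 5)) = Add(Pow(Add(15, -44), Rational(1, 2)), Rational(225955692, 5)) = Add(Pow(-29, Rational(1, 2)), Rational(225955692, 5)) = Add(Mul(I, Pow(29, Rational(1, 2))), Rational(225955692, 5)) = Add(Rational(225955692, 5), Mul(I, Pow(29, Rational(1, 2))))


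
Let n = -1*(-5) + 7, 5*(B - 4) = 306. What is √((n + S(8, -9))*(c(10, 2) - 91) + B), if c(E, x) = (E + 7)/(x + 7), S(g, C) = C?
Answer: 2*I*√11370/15 ≈ 14.217*I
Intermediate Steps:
B = 326/5 (B = 4 + (⅕)*306 = 4 + 306/5 = 326/5 ≈ 65.200)
n = 12 (n = 5 + 7 = 12)
c(E, x) = (7 + E)/(7 + x)
√((n + S(8, -9))*(c(10, 2) - 91) + B) = √((12 - 9)*((7 + 10)/(7 + 2) - 91) + 326/5) = √(3*(17/9 - 91) + 326/5) = √(3*(-802/9) + 326/5) = √(-802/3 + 326/5) = √(-3032/15) = 2*I*√11370/15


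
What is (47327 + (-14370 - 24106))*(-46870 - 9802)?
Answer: -501603872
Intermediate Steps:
(47327 + (-14370 - 24106))*(-46870 - 9802) = (47327 - 38476)*(-56672) = 8851*(-56672) = -501603872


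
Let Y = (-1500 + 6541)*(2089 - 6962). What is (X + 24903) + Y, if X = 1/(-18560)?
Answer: -455460358401/18560 ≈ -2.4540e+7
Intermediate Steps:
X = -1/18560 ≈ -5.3879e-5
Y = -24564793 (Y = 5041*(-4873) = -24564793)
(X + 24903) + Y = (-1/18560 + 24903) - 24564793 = 462199679/18560 - 24564793 = -455460358401/18560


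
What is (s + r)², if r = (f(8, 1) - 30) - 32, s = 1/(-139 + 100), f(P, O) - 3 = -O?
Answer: 5480281/1521 ≈ 3603.1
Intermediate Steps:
f(P, O) = 3 - O
s = -1/39 (s = 1/(-39) = -1/39 ≈ -0.025641)
r = -60 (r = ((3 - 1*1) - 30) - 32 = ((3 - 1) - 30) - 32 = (2 - 30) - 32 = -28 - 32 = -60)
(s + r)² = (-1/39 - 60)² = (-2341/39)² = 5480281/1521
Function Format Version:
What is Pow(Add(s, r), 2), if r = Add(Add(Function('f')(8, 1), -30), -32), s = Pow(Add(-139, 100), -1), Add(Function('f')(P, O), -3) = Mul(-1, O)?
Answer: Rational(5480281, 1521) ≈ 3603.1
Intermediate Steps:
Function('f')(P, O) = Add(3, Mul(-1, O))
s = Rational(-1, 39) (s = Pow(-39, -1) = Rational(-1, 39) ≈ -0.025641)
r = -60 (r = Add(Add(Add(3, Mul(-1, 1)), -30), -32) = Add(Add(Add(3, -1), -30), -32) = Add(Add(2, -30), -32) = Add(-28, -32) = -60)
Pow(Add(s, r), 2) = Pow(Add(Rational(-1, 39), -60), 2) = Pow(Rational(-2341, 39), 2) = Rational(5480281, 1521)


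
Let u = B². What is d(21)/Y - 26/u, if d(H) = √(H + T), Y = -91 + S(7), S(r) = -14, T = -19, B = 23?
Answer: -26/529 - √2/105 ≈ -0.062618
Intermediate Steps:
Y = -105 (Y = -91 - 14 = -105)
d(H) = √(-19 + H) (d(H) = √(H - 19) = √(-19 + H))
u = 529 (u = 23² = 529)
d(21)/Y - 26/u = √(-19 + 21)/(-105) - 26/529 = √2*(-1/105) - 26*1/529 = -√2/105 - 26/529 = -26/529 - √2/105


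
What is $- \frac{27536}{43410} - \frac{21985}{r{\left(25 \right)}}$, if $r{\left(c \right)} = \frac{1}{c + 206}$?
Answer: $- \frac{110229615943}{21705} \approx -5.0785 \cdot 10^{6}$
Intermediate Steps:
$r{\left(c \right)} = \frac{1}{206 + c}$
$- \frac{27536}{43410} - \frac{21985}{r{\left(25 \right)}} = - \frac{27536}{43410} - \frac{21985}{\frac{1}{206 + 25}} = \left(-27536\right) \frac{1}{43410} - \frac{21985}{\frac{1}{231}} = - \frac{13768}{21705} - 21985 \frac{1}{\frac{1}{231}} = - \frac{13768}{21705} - 5078535 = - \frac{110229615943}{21705}$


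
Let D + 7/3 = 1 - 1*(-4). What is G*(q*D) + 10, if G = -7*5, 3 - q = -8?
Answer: -3050/3 ≈ -1016.7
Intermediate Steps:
D = 8/3 (D = -7/3 + (1 - 1*(-4)) = -7/3 + (1 + 4) = -7/3 + 5 = 8/3 ≈ 2.6667)
q = 11 (q = 3 - 1*(-8) = 3 + 8 = 11)
G = -35
G*(q*D) + 10 = -385*8/3 + 10 = -35*88/3 + 10 = -3080/3 + 10 = -3050/3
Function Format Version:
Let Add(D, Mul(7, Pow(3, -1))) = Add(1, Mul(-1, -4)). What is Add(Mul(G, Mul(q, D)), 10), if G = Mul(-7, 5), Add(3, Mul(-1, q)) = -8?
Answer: Rational(-3050, 3) ≈ -1016.7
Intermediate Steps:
D = Rational(8, 3) (D = Add(Rational(-7, 3), Add(1, Mul(-1, -4))) = Add(Rational(-7, 3), Add(1, 4)) = Add(Rational(-7, 3), 5) = Rational(8, 3) ≈ 2.6667)
q = 11 (q = Add(3, Mul(-1, -8)) = Add(3, 8) = 11)
G = -35
Add(Mul(G, Mul(q, D)), 10) = Add(Mul(-35, Mul(11, Rational(8, 3))), 10) = Add(Mul(-35, Rational(88, 3)), 10) = Add(Rational(-3080, 3), 10) = Rational(-3050, 3)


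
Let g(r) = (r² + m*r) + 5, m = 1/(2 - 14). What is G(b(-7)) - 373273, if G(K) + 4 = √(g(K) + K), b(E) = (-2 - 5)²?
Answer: -373277 + √88233/6 ≈ -3.7323e+5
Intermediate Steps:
m = -1/12 (m = 1/(-12) = -1/12 ≈ -0.083333)
b(E) = 49 (b(E) = (-7)² = 49)
g(r) = 5 + r² - r/12 (g(r) = (r² - r/12) + 5 = 5 + r² - r/12)
G(K) = -4 + √(5 + K² + 11*K/12) (G(K) = -4 + √((5 + K² - K/12) + K) = -4 + √(5 + K² + 11*K/12))
G(b(-7)) - 373273 = (-4 + √(180 + 33*49 + 36*49²)/6) - 373273 = (-4 + √(180 + 1617 + 36*2401)/6) - 373273 = (-4 + √(180 + 1617 + 86436)/6) - 373273 = (-4 + √88233/6) - 373273 = -373277 + √88233/6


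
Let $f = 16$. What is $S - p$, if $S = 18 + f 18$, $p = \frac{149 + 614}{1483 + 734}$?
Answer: $\frac{677639}{2217} \approx 305.66$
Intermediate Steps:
$p = \frac{763}{2217} \approx 0.34416$
$S = 306$ ($S = 18 + 16 \cdot 18 = 18 + 288 = 306$)
$S - p = 306 - \frac{763}{2217} = \frac{677639}{2217}$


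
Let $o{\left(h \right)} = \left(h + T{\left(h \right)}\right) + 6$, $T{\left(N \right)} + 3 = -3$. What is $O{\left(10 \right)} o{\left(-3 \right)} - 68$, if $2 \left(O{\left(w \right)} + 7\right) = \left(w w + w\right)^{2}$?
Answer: $-18197$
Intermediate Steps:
$O{\left(w \right)} = -7 + \frac{\left(w + w^{2}\right)^{2}}{2}$ ($O{\left(w \right)} = -7 + \frac{\left(w w + w\right)^{2}}{2} = -7 + \frac{\left(w^{2} + w\right)^{2}}{2} = -7 + \frac{\left(w + w^{2}\right)^{2}}{2}$)
$T{\left(N \right)} = -6$ ($T{\left(N \right)} = -3 - 3 = -6$)
$o{\left(h \right)} = h$ ($o{\left(h \right)} = \left(h - 6\right) + 6 = \left(-6 + h\right) + 6 = h$)
$O{\left(10 \right)} o{\left(-3 \right)} - 68 = \left(-7 + \frac{10^{2} \left(1 + 10\right)^{2}}{2}\right) \left(-3\right) - 68 = \left(-7 + \frac{1}{2} \cdot 100 \cdot 11^{2}\right) \left(-3\right) - 68 = \left(-7 + \frac{1}{2} \cdot 100 \cdot 121\right) \left(-3\right) - 68 = \left(-7 + 6050\right) \left(-3\right) - 68 = 6043 \left(-3\right) - 68 = -18129 - 68 = -18197$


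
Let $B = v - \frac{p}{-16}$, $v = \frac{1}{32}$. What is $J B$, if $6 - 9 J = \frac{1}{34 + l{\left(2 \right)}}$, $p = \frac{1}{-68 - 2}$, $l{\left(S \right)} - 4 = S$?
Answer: $\frac{4063}{201600} \approx 0.020154$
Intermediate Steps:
$l{\left(S \right)} = 4 + S$
$p = - \frac{1}{70}$ ($p = \frac{1}{-70} = - \frac{1}{70} \approx -0.014286$)
$v = \frac{1}{32} \approx 0.03125$
$B = \frac{17}{560}$ ($B = \frac{1}{32} - - \frac{1}{70 \left(-16\right)} = \frac{1}{32} - \left(- \frac{1}{70}\right) \left(- \frac{1}{16}\right) = \frac{1}{32} - \frac{1}{1120} = \frac{17}{560} \approx 0.030357$)
$J = \frac{239}{360}$ ($J = \frac{2}{3} - \frac{1}{9 \left(34 + \left(4 + 2\right)\right)} = \frac{2}{3} - \frac{1}{9 \left(34 + 6\right)} = \frac{2}{3} - \frac{1}{9 \cdot 40} = \frac{2}{3} - \frac{1}{360} = \frac{239}{360} \approx 0.66389$)
$J B = \frac{239}{360} \cdot \frac{17}{560} = \frac{4063}{201600}$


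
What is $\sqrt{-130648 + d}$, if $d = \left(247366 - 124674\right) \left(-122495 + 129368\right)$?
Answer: $2 \sqrt{210782867} \approx 29037.0$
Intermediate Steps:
$d = 843262116$ ($d = 122692 \cdot 6873 = 843262116$)
$\sqrt{-130648 + d} = \sqrt{-130648 + 843262116} = \sqrt{843131468} = 2 \sqrt{210782867}$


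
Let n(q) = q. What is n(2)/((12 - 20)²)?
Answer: 1/32 ≈ 0.031250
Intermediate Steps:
n(2)/((12 - 20)²) = 2/((12 - 20)²) = 2/((-8)²) = 2/64 = 2*(1/64) = 1/32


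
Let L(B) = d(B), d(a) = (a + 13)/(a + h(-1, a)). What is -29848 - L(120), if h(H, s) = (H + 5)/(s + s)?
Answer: -11312812/379 ≈ -29849.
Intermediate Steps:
h(H, s) = (5 + H)/(2*s) (h(H, s) = (5 + H)/((2*s)) = (5 + H)*(1/(2*s)) = (5 + H)/(2*s))
d(a) = (13 + a)/(a + 2/a) (d(a) = (a + 13)/(a + (5 - 1)/(2*a)) = (13 + a)/(a + (½)*4/a) = (13 + a)/(a + 2/a))
L(B) = B*(13 + B)/(2 + B²)
-29848 - L(120) = -29848 - 120*(13 + 120)/(2 + 120²) = -29848 - 120*133/(2 + 14400) = -29848 - 120*133/14402 = -29848 - 1*420/379 = -29848 - 420/379 = -11312812/379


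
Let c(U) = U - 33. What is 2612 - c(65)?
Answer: 2580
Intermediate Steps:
c(U) = -33 + U
2612 - c(65) = 2612 - (-33 + 65) = 2612 - 1*32 = 2612 - 32 = 2580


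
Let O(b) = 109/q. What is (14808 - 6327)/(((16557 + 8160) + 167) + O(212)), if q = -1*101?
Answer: 285527/837725 ≈ 0.34084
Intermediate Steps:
q = -101
O(b) = -109/101 (O(b) = 109/(-101) = 109*(-1/101) = -109/101)
(14808 - 6327)/(((16557 + 8160) + 167) + O(212)) = (14808 - 6327)/(((16557 + 8160) + 167) - 109/101) = 8481/((24717 + 167) - 109/101) = 8481/(24884 - 109/101) = 8481/(2513175/101) = 8481*(101/2513175) = 285527/837725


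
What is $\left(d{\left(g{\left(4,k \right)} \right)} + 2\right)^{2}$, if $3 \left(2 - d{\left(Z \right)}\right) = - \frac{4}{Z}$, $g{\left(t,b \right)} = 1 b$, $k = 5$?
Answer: $\frac{4096}{225} \approx 18.204$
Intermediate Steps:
$g{\left(t,b \right)} = b$
$d{\left(Z \right)} = 2 + \frac{4}{3 Z}$ ($d{\left(Z \right)} = 2 - \frac{\left(-4\right) \frac{1}{Z}}{3} = 2 + \frac{4}{3 Z}$)
$\left(d{\left(g{\left(4,k \right)} \right)} + 2\right)^{2} = \left(\left(2 + \frac{4}{3 \cdot 5}\right) + 2\right)^{2} = \left(\left(2 + \frac{4}{3} \cdot \frac{1}{5}\right) + 2\right)^{2} = \left(\left(2 + \frac{4}{15}\right) + 2\right)^{2} = \left(\frac{34}{15} + 2\right)^{2} = \left(\frac{64}{15}\right)^{2} = \frac{4096}{225}$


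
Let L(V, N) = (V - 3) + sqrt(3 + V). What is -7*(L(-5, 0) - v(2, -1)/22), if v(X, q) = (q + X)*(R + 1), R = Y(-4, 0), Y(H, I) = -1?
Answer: 56 - 7*I*sqrt(2) ≈ 56.0 - 9.8995*I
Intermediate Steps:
R = -1
v(X, q) = 0 (v(X, q) = (q + X)*(-1 + 1) = (X + q)*0 = 0)
L(V, N) = -3 + V + sqrt(3 + V) (L(V, N) = (-3 + V) + sqrt(3 + V) = -3 + V + sqrt(3 + V))
-7*(L(-5, 0) - v(2, -1)/22) = -7*((-3 - 5 + sqrt(3 - 5)) - 0/22) = -7*((-3 - 5 + sqrt(-2)) - 0/22) = -7*((-3 - 5 + I*sqrt(2)) - 1*0) = -7*((-8 + I*sqrt(2)) + 0) = -7*(-8 + I*sqrt(2)) = 56 - 7*I*sqrt(2)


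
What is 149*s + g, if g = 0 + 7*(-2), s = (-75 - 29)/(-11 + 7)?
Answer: 3860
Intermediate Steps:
s = 26 (s = -104/(-4) = -104*(-¼) = 26)
g = -14 (g = 0 - 14 = -14)
149*s + g = 149*26 - 14 = 3874 - 14 = 3860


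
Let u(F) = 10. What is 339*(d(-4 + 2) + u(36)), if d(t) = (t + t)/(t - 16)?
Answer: 10396/3 ≈ 3465.3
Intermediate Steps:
d(t) = 2*t/(-16 + t) (d(t) = (2*t)/(-16 + t) = 2*t/(-16 + t))
339*(d(-4 + 2) + u(36)) = 339*(2*(-4 + 2)/(-16 + (-4 + 2)) + 10) = 339*(2*(-2)/(-16 - 2) + 10) = 339*(2*(-2)/(-18) + 10) = 339*(2*(-2)*(-1/18) + 10) = 339*(2/9 + 10) = 339*(92/9) = 10396/3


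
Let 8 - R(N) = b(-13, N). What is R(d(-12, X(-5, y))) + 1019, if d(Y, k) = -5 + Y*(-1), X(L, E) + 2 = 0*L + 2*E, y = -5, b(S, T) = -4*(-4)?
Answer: 1011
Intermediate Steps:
b(S, T) = 16
X(L, E) = -2 + 2*E (X(L, E) = -2 + (0*L + 2*E) = -2 + (0 + 2*E) = -2 + 2*E)
d(Y, k) = -5 - Y
R(N) = -8 (R(N) = 8 - 1*16 = 8 - 16 = -8)
R(d(-12, X(-5, y))) + 1019 = -8 + 1019 = 1011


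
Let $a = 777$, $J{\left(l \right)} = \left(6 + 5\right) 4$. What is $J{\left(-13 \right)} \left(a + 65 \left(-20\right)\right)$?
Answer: $-23012$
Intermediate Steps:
$J{\left(l \right)} = 44$ ($J{\left(l \right)} = 11 \cdot 4 = 44$)
$J{\left(-13 \right)} \left(a + 65 \left(-20\right)\right) = 44 \left(777 + 65 \left(-20\right)\right) = 44 \left(777 - 1300\right) = 44 \left(-523\right) = -23012$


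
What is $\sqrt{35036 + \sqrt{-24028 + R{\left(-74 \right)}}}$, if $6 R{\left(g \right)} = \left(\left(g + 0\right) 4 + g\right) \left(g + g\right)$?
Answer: $\frac{2 \sqrt{78831 + 3 i \sqrt{8382}}}{3} \approx 187.18 + 0.32608 i$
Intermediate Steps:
$R{\left(g \right)} = \frac{5 g^{2}}{3}$ ($R{\left(g \right)} = \frac{\left(\left(g + 0\right) 4 + g\right) \left(g + g\right)}{6} = \frac{\left(g 4 + g\right) 2 g}{6} = \frac{\left(4 g + g\right) 2 g}{6} = \frac{5 g 2 g}{6} = \frac{10 g^{2}}{6} = \frac{5 g^{2}}{3}$)
$\sqrt{35036 + \sqrt{-24028 + R{\left(-74 \right)}}} = \sqrt{35036 + \sqrt{-24028 + \frac{5 \left(-74\right)^{2}}{3}}} = \sqrt{35036 + \sqrt{-24028 + \frac{5}{3} \cdot 5476}} = \sqrt{35036 + \sqrt{-24028 + \frac{27380}{3}}} = \sqrt{35036 + \sqrt{- \frac{44704}{3}}} = \sqrt{35036 + \frac{4 i \sqrt{8382}}{3}}$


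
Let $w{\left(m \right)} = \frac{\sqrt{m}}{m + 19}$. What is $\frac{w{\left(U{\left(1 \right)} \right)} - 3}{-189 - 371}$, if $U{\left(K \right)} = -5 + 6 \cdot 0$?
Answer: $\frac{3}{560} - \frac{i \sqrt{5}}{7840} \approx 0.0053571 - 0.00028521 i$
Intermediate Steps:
$U{\left(K \right)} = -5$ ($U{\left(K \right)} = -5 + 0 = -5$)
$w{\left(m \right)} = \frac{\sqrt{m}}{19 + m}$
$\frac{w{\left(U{\left(1 \right)} \right)} - 3}{-189 - 371} = \frac{\frac{\sqrt{-5}}{19 - 5} - 3}{-189 - 371} = \frac{\frac{i \sqrt{5}}{14} - 3}{-560} = \left(i \sqrt{5} \cdot \frac{1}{14} - 3\right) \left(- \frac{1}{560}\right) = \left(\frac{i \sqrt{5}}{14} - 3\right) \left(- \frac{1}{560}\right) = \left(-3 + \frac{i \sqrt{5}}{14}\right) \left(- \frac{1}{560}\right) = \frac{3}{560} - \frac{i \sqrt{5}}{7840}$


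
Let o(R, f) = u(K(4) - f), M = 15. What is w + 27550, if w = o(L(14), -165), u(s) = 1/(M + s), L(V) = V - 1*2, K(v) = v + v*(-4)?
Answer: 4628401/168 ≈ 27550.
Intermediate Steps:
K(v) = -3*v (K(v) = v - 4*v = -3*v)
L(V) = -2 + V (L(V) = V - 2 = -2 + V)
u(s) = 1/(15 + s)
o(R, f) = 1/(3 - f) (o(R, f) = 1/(15 + (-3*4 - f)) = 1/(15 + (-12 - f)) = 1/(3 - f))
w = 1/168 (w = -1/(-3 - 165) = -1/(-168) = -1*(-1/168) = 1/168 ≈ 0.0059524)
w + 27550 = 1/168 + 27550 = 4628401/168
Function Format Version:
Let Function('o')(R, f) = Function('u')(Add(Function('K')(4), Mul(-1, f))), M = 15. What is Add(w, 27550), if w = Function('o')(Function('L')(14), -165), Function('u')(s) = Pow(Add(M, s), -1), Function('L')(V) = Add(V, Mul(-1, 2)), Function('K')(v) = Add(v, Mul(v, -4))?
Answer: Rational(4628401, 168) ≈ 27550.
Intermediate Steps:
Function('K')(v) = Mul(-3, v) (Function('K')(v) = Add(v, Mul(-4, v)) = Mul(-3, v))
Function('L')(V) = Add(-2, V) (Function('L')(V) = Add(V, -2) = Add(-2, V))
Function('u')(s) = Pow(Add(15, s), -1)
Function('o')(R, f) = Pow(Add(3, Mul(-1, f)), -1) (Function('o')(R, f) = Pow(Add(15, Add(Mul(-3, 4), Mul(-1, f))), -1) = Pow(Add(15, Add(-12, Mul(-1, f))), -1) = Pow(Add(3, Mul(-1, f)), -1))
w = Rational(1, 168) (w = Mul(-1, Pow(Add(-3, -165), -1)) = Mul(-1, Pow(-168, -1)) = Mul(-1, Rational(-1, 168)) = Rational(1, 168) ≈ 0.0059524)
Add(w, 27550) = Add(Rational(1, 168), 27550) = Rational(4628401, 168)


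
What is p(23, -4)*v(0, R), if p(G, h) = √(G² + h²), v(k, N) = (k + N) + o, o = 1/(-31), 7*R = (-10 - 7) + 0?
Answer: -534*√545/217 ≈ -57.449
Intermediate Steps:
R = -17/7 (R = ((-10 - 7) + 0)/7 = (-17 + 0)/7 = (⅐)*(-17) = -17/7 ≈ -2.4286)
o = -1/31 ≈ -0.032258
v(k, N) = -1/31 + N + k (v(k, N) = (k + N) - 1/31 = (N + k) - 1/31 = -1/31 + N + k)
p(23, -4)*v(0, R) = √(23² + (-4)²)*(-1/31 - 17/7 + 0) = √(529 + 16)*(-534/217) = √545*(-534/217) = -534*√545/217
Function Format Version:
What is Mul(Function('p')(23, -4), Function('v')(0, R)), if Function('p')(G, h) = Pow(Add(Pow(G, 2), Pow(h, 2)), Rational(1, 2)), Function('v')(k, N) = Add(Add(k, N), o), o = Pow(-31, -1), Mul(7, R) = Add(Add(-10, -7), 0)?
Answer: Mul(Rational(-534, 217), Pow(545, Rational(1, 2))) ≈ -57.449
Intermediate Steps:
R = Rational(-17, 7) (R = Mul(Rational(1, 7), Add(Add(-10, -7), 0)) = Mul(Rational(1, 7), Add(-17, 0)) = Mul(Rational(1, 7), -17) = Rational(-17, 7) ≈ -2.4286)
o = Rational(-1, 31) ≈ -0.032258
Function('v')(k, N) = Add(Rational(-1, 31), N, k) (Function('v')(k, N) = Add(Add(k, N), Rational(-1, 31)) = Add(Add(N, k), Rational(-1, 31)) = Add(Rational(-1, 31), N, k))
Mul(Function('p')(23, -4), Function('v')(0, R)) = Mul(Pow(Add(Pow(23, 2), Pow(-4, 2)), Rational(1, 2)), Add(Rational(-1, 31), Rational(-17, 7), 0)) = Mul(Pow(Add(529, 16), Rational(1, 2)), Rational(-534, 217)) = Mul(Pow(545, Rational(1, 2)), Rational(-534, 217)) = Mul(Rational(-534, 217), Pow(545, Rational(1, 2)))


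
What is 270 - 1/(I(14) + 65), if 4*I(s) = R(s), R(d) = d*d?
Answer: 30779/114 ≈ 269.99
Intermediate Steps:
R(d) = d**2
I(s) = s**2/4
270 - 1/(I(14) + 65) = 270 - 1/((1/4)*14**2 + 65) = 270 - 1/((1/4)*196 + 65) = 270 - 1/(49 + 65) = 270 - 1/114 = 30779/114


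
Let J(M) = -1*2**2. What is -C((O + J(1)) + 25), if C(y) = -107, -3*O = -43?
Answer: 107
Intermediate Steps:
O = 43/3 (O = -1/3*(-43) = 43/3 ≈ 14.333)
J(M) = -4 (J(M) = -1*4 = -4)
-C((O + J(1)) + 25) = -1*(-107) = 107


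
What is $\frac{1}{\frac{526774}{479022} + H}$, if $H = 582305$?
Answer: $\frac{239511}{139468716242} \approx 1.7173 \cdot 10^{-6}$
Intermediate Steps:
$\frac{1}{\frac{526774}{479022} + H} = \frac{1}{\frac{526774}{479022} + 582305} = \frac{1}{526774 \cdot \frac{1}{479022} + 582305} = \frac{1}{\frac{263387}{239511} + 582305} = \frac{1}{\frac{139468716242}{239511}} = \frac{239511}{139468716242}$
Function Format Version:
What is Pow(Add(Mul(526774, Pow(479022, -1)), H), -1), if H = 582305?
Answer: Rational(239511, 139468716242) ≈ 1.7173e-6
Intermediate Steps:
Pow(Add(Mul(526774, Pow(479022, -1)), H), -1) = Pow(Add(Mul(526774, Pow(479022, -1)), 582305), -1) = Pow(Add(Mul(526774, Rational(1, 479022)), 582305), -1) = Pow(Add(Rational(263387, 239511), 582305), -1) = Pow(Rational(139468716242, 239511), -1) = Rational(239511, 139468716242)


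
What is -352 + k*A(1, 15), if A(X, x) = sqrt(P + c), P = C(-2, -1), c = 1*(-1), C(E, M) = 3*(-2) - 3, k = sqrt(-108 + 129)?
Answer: -352 + I*sqrt(210) ≈ -352.0 + 14.491*I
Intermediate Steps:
k = sqrt(21) ≈ 4.5826
C(E, M) = -9 (C(E, M) = -6 - 3 = -9)
c = -1
P = -9
A(X, x) = I*sqrt(10) (A(X, x) = sqrt(-9 - 1) = sqrt(-10) = I*sqrt(10))
-352 + k*A(1, 15) = -352 + sqrt(21)*(I*sqrt(10)) = -352 + I*sqrt(210)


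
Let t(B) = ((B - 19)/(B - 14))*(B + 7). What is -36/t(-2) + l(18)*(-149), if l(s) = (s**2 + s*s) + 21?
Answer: -3489027/35 ≈ -99687.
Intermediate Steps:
l(s) = 21 + 2*s**2 (l(s) = (s**2 + s**2) + 21 = 2*s**2 + 21 = 21 + 2*s**2)
t(B) = (-19 + B)*(7 + B)/(-14 + B) (t(B) = ((-19 + B)/(-14 + B))*(7 + B) = (-19 + B)*(7 + B)/(-14 + B))
-36/t(-2) + l(18)*(-149) = -36*(-14 - 2)/(-133 + (-2)**2 - 12*(-2)) + (21 + 2*18**2)*(-149) = -36*(-16/(-133 + 4 + 24)) + (21 + 2*324)*(-149) = -36/((-1/16*(-105))) + (21 + 648)*(-149) = -36/105/16 + 669*(-149) = -36*16/105 - 99681 = -192/35 - 99681 = -3489027/35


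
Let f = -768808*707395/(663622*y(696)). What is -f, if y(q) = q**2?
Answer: 67981366895/40183639344 ≈ 1.6918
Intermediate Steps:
f = -67981366895/40183639344 (f = -768808/(696**2/((707395/663622))) = -768808/(484416/((707395*(1/663622)))) = -768808/(484416/(707395/663622)) = -768808/(484416*(663622/707395)) = -768808/321469114752/707395 = -768808*707395/321469114752 = -67981366895/40183639344 ≈ -1.6918)
-f = -1*(-67981366895/40183639344) = 67981366895/40183639344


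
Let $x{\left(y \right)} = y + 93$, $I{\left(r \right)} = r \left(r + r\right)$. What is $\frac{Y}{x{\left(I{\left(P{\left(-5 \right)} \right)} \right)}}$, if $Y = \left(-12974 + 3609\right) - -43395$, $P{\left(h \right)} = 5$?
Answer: $\frac{34030}{143} \approx 237.97$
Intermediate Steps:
$I{\left(r \right)} = 2 r^{2}$ ($I{\left(r \right)} = r 2 r = 2 r^{2}$)
$x{\left(y \right)} = 93 + y$
$Y = 34030$ ($Y = -9365 + 43395 = 34030$)
$\frac{Y}{x{\left(I{\left(P{\left(-5 \right)} \right)} \right)}} = \frac{34030}{93 + 2 \cdot 5^{2}} = \frac{34030}{93 + 2 \cdot 25} = \frac{34030}{93 + 50} = \frac{34030}{143}$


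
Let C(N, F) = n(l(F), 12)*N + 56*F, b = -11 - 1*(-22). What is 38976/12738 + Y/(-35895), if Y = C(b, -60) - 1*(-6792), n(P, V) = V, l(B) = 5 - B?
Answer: 75202516/25401695 ≈ 2.9605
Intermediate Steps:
b = 11 (b = -11 + 22 = 11)
C(N, F) = 12*N + 56*F
Y = 3564 (Y = (12*11 + 56*(-60)) - 1*(-6792) = (132 - 3360) + 6792 = -3228 + 6792 = 3564)
38976/12738 + Y/(-35895) = 38976/12738 + 3564/(-35895) = 38976*(1/12738) + 3564*(-1/35895) = 6496/2123 - 1188/11965 = 75202516/25401695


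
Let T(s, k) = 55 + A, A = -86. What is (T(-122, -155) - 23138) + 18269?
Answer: -4900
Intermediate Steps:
T(s, k) = -31 (T(s, k) = 55 - 86 = -31)
(T(-122, -155) - 23138) + 18269 = (-31 - 23138) + 18269 = -23169 + 18269 = -4900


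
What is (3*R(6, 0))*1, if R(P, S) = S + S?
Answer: 0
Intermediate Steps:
R(P, S) = 2*S
(3*R(6, 0))*1 = (3*(2*0))*1 = (3*0)*1 = 0*1 = 0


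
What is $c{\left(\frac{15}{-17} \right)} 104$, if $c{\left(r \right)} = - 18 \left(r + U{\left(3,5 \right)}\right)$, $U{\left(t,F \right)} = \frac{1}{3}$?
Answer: $\frac{17472}{17} \approx 1027.8$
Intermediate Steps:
$U{\left(t,F \right)} = \frac{1}{3}$
$c{\left(r \right)} = -6 - 18 r$ ($c{\left(r \right)} = - 18 \left(r + \frac{1}{3}\right) = - 18 \left(\frac{1}{3} + r\right) = -6 - 18 r$)
$c{\left(\frac{15}{-17} \right)} 104 = \left(-6 - 18 \frac{15}{-17}\right) 104 = \left(-6 - 18 \cdot 15 \left(- \frac{1}{17}\right)\right) 104 = \left(-6 - - \frac{270}{17}\right) 104 = \left(-6 + \frac{270}{17}\right) 104 = \frac{168}{17} \cdot 104 = \frac{17472}{17}$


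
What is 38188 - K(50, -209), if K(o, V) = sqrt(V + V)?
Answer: 38188 - I*sqrt(418) ≈ 38188.0 - 20.445*I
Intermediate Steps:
K(o, V) = sqrt(2)*sqrt(V) (K(o, V) = sqrt(2*V) = sqrt(2)*sqrt(V))
38188 - K(50, -209) = 38188 - sqrt(2)*sqrt(-209) = 38188 - sqrt(2)*I*sqrt(209) = 38188 - I*sqrt(418)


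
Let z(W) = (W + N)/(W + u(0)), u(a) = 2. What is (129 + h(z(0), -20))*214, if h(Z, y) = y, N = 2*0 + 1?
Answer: 23326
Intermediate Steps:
N = 1 (N = 0 + 1 = 1)
z(W) = (1 + W)/(2 + W) (z(W) = (W + 1)/(W + 2) = (1 + W)/(2 + W))
(129 + h(z(0), -20))*214 = (129 - 20)*214 = 109*214 = 23326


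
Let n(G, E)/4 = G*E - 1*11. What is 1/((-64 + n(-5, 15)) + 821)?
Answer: 1/413 ≈ 0.0024213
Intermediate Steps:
n(G, E) = -44 + 4*E*G (n(G, E) = 4*(G*E - 1*11) = 4*(E*G - 11) = 4*(-11 + E*G) = -44 + 4*E*G)
1/((-64 + n(-5, 15)) + 821) = 1/((-64 + (-44 + 4*15*(-5))) + 821) = 1/((-64 + (-44 - 300)) + 821) = 1/((-64 - 344) + 821) = 1/(-408 + 821) = 1/413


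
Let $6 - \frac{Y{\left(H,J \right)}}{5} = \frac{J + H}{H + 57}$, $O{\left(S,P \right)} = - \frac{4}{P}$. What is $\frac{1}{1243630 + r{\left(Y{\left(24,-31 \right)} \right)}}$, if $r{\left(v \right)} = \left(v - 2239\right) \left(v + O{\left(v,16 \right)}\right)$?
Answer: $\frac{13122}{15444210647} \approx 8.4964 \cdot 10^{-7}$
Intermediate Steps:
$Y{\left(H,J \right)} = 30 - \frac{5 \left(H + J\right)}{57 + H}$ ($Y{\left(H,J \right)} = 30 - 5 \frac{J + H}{H + 57} = 30 - 5 \frac{H + J}{57 + H} = 30 - \frac{5 \left(H + J\right)}{57 + H}$)
$r{\left(v \right)} = \left(-2239 + v\right) \left(- \frac{1}{4} + v\right)$ ($r{\left(v \right)} = \left(v - 2239\right) \left(v - \frac{4}{16}\right) = \left(-2239 + v\right) \left(v - \frac{1}{4}\right) = \left(-2239 + v\right) \left(- \frac{1}{4} + v\right)$)
$\frac{1}{1243630 + r{\left(Y{\left(24,-31 \right)} \right)}} = \frac{1}{1243630 + \left(\frac{2239}{4} + \left(\frac{5 \left(342 - -31 + 5 \cdot 24\right)}{57 + 24}\right)^{2} - \frac{8957 \frac{5 \left(342 - -31 + 5 \cdot 24\right)}{57 + 24}}{4}\right)} = \frac{1}{1243630 + \left(\frac{2239}{4} + \left(\frac{5 \left(342 + 31 + 120\right)}{81}\right)^{2} - \frac{8957 \frac{5 \left(342 + 31 + 120\right)}{81}}{4}\right)} = \frac{1}{1243630 + \left(\frac{2239}{4} + \left(5 \cdot \frac{1}{81} \cdot 493\right)^{2} - \frac{8957 \cdot 5 \cdot \frac{1}{81} \cdot 493}{4}\right)} = \frac{1}{1243630 + \left(\frac{2239}{4} + \left(\frac{2465}{81}\right)^{2} - \frac{22079005}{324}\right)} = \frac{1}{1243630 + \left(\frac{2239}{4} + \frac{6076225}{6561} - \frac{22079005}{324}\right)} = \frac{1}{1243630 - \frac{874702213}{13122}} = \frac{1}{\frac{15444210647}{13122}} = \frac{13122}{15444210647}$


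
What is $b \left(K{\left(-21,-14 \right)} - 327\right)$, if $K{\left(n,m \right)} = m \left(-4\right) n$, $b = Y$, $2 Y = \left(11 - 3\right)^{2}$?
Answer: $-48096$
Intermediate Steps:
$Y = 32$ ($Y = \frac{\left(11 - 3\right)^{2}}{2} = \frac{8^{2}}{2} = \frac{1}{2} \cdot 64 = 32$)
$b = 32$
$K{\left(n,m \right)} = - 4 m n$
$b \left(K{\left(-21,-14 \right)} - 327\right) = 32 \left(\left(-4\right) \left(-14\right) \left(-21\right) - 327\right) = 32 \left(-1176 - 327\right) = 32 \left(-1503\right) = -48096$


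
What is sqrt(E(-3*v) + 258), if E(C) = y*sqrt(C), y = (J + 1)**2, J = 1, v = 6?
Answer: sqrt(258 + 12*I*sqrt(2)) ≈ 16.071 + 0.52798*I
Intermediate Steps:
y = 4 (y = (1 + 1)**2 = 2**2 = 4)
E(C) = 4*sqrt(C)
sqrt(E(-3*v) + 258) = sqrt(4*sqrt(-3*6) + 258) = sqrt(4*sqrt(-18) + 258) = sqrt(4*(3*I*sqrt(2)) + 258) = sqrt(12*I*sqrt(2) + 258) = sqrt(258 + 12*I*sqrt(2))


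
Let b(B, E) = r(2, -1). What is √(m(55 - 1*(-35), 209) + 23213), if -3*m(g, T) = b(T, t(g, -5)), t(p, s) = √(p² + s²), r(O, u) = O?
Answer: √208911/3 ≈ 152.36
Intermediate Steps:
b(B, E) = 2
m(g, T) = -⅔ (m(g, T) = -⅓*2 = -⅔)
√(m(55 - 1*(-35), 209) + 23213) = √(-⅔ + 23213) = √(69637/3) = √208911/3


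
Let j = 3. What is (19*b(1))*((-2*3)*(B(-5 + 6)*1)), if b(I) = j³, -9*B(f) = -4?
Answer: -1368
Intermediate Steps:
B(f) = 4/9 (B(f) = -⅑*(-4) = 4/9)
b(I) = 27 (b(I) = 3³ = 27)
(19*b(1))*((-2*3)*(B(-5 + 6)*1)) = (19*27)*((-2*3)*((4/9)*1)) = 513*(-6*4/9) = 513*(-8/3) = -1368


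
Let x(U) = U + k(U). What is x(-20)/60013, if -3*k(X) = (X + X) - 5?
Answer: -5/60013 ≈ -8.3315e-5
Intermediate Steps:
k(X) = 5/3 - 2*X/3 (k(X) = -((X + X) - 5)/3 = -(2*X - 5)/3 = -(-5 + 2*X)/3 = 5/3 - 2*X/3)
x(U) = 5/3 + U/3 (x(U) = U + (5/3 - 2*U/3) = 5/3 + U/3)
x(-20)/60013 = (5/3 + (⅓)*(-20))/60013 = (5/3 - 20/3)*(1/60013) = -5*1/60013 = -5/60013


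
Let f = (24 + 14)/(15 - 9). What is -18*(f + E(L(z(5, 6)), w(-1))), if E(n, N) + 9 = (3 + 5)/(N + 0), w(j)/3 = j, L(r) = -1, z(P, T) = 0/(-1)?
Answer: 96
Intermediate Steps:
f = 19/3 (f = 38/6 = 38*(⅙) = 19/3 ≈ 6.3333)
z(P, T) = 0 (z(P, T) = 0*(-1) = 0)
w(j) = 3*j
E(n, N) = -9 + 8/N (E(n, N) = -9 + (3 + 5)/(N + 0) = -9 + 8/N)
-18*(f + E(L(z(5, 6)), w(-1))) = -18*(19/3 + (-9 + 8/((3*(-1))))) = -18*(19/3 + (-9 + 8/(-3))) = -18*(19/3 + (-9 + 8*(-⅓))) = -18*(19/3 + (-9 - 8/3)) = -18*(19/3 - 35/3) = -18*(-16/3) = 96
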